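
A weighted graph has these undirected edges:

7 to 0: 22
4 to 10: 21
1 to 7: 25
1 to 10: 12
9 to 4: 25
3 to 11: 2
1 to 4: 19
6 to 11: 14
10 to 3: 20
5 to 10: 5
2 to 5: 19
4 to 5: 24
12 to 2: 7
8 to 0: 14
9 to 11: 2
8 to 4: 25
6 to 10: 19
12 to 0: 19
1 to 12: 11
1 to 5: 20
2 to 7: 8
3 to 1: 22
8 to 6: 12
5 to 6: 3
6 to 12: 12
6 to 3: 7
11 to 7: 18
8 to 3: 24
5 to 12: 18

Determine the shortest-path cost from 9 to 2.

28

Shortest distances from 9:
9: 0
11: 2  (via 9)
3: 4  (via 11)
6: 11  (via 3)
5: 14  (via 6)
10: 19  (via 5)
7: 20  (via 11)
8: 23  (via 6)
12: 23  (via 6)
4: 25  (via 9)
1: 26  (via 3)
2: 28  (via 7)
Shortest route: 9–11–7–2 = 28.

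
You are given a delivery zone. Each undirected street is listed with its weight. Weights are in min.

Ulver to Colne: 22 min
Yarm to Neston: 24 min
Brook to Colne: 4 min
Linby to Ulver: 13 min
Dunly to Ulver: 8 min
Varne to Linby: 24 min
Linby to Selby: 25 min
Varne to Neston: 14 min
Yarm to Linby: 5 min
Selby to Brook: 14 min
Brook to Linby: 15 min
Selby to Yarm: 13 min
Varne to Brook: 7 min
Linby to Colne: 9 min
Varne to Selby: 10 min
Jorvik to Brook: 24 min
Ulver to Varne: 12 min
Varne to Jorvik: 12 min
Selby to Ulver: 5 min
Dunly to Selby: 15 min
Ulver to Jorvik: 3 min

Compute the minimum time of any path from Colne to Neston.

25 min

Shortest distances from Colne:
Colne: 0
Brook: 4  (via Colne)
Linby: 9  (via Colne)
Varne: 11  (via Brook)
Yarm: 14  (via Linby)
Selby: 18  (via Brook)
Ulver: 22  (via Colne)
Jorvik: 23  (via Varne)
Neston: 25  (via Varne)
Shortest route: Colne–Brook–Varne–Neston = 25 min.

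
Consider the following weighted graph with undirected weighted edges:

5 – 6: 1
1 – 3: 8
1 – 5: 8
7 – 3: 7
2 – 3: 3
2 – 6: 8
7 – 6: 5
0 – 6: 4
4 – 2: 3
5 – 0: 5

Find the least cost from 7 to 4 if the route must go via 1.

Best 7 to 1: 7–6–5–1 costing 14
Shortest 1→4: 1–3–2–4 = 14
Total via 1: 14 + 14 = 28.

28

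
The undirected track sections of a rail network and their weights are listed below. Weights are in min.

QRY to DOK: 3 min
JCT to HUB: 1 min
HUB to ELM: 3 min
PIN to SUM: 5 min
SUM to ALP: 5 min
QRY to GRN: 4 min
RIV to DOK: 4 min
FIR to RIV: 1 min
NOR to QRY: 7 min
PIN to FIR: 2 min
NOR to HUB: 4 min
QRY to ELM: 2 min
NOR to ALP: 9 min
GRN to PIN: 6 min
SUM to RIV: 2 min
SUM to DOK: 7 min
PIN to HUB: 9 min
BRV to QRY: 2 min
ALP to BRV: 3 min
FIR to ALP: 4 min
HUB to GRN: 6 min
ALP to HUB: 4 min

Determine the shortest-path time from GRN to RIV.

9 min

Running Dijkstra from GRN:
GRN: 0
QRY: 4  (via GRN)
HUB: 6  (via GRN)
ELM: 6  (via QRY)
PIN: 6  (via GRN)
BRV: 6  (via QRY)
JCT: 7  (via HUB)
DOK: 7  (via QRY)
FIR: 8  (via PIN)
RIV: 9  (via FIR)
Shortest route: GRN → PIN → FIR → RIV = 9 min.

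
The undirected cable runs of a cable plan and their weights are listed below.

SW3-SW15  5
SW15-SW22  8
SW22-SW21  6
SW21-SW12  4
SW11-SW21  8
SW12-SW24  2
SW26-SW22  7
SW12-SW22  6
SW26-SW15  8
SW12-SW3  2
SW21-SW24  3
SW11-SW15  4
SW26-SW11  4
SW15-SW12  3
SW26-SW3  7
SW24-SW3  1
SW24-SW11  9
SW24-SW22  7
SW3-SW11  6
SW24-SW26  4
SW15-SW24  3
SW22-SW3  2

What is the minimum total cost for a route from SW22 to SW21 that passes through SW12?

Best SW22 to SW12: SW22–SW3–SW12 costing 4
Best SW12 to SW21: SW12–SW21 costing 4
Total via SW12: 4 + 4 = 8.

8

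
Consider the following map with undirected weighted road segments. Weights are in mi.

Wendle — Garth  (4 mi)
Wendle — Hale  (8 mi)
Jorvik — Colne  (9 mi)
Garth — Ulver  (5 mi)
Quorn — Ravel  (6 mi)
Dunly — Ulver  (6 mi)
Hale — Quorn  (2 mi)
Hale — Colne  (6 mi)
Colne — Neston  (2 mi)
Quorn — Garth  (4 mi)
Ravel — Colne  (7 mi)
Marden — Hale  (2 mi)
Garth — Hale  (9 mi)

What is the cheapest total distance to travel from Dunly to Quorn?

15 mi

Candidate routes:
Dunly–Ulver–Garth–Hale–Quorn: 6+5+9+2 = 22
Dunly–Ulver–Garth–Quorn: 6+5+4 = 15
Cheapest is Dunly–Ulver–Garth–Quorn at 15 mi.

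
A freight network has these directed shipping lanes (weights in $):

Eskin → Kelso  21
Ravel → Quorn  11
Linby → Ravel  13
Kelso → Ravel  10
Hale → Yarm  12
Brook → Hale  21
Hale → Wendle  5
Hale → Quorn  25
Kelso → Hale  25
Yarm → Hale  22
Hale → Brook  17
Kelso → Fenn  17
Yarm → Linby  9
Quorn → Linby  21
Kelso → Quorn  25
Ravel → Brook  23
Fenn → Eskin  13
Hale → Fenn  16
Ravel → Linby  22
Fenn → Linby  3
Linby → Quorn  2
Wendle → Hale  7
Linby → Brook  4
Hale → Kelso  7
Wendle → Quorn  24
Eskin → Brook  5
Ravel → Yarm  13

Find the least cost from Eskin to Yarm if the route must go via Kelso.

Best Eskin to Kelso: Eskin–Kelso costing 21
Shortest Kelso→Yarm: Kelso–Ravel–Yarm = 23
Total via Kelso: 21 + 23 = $44.

$44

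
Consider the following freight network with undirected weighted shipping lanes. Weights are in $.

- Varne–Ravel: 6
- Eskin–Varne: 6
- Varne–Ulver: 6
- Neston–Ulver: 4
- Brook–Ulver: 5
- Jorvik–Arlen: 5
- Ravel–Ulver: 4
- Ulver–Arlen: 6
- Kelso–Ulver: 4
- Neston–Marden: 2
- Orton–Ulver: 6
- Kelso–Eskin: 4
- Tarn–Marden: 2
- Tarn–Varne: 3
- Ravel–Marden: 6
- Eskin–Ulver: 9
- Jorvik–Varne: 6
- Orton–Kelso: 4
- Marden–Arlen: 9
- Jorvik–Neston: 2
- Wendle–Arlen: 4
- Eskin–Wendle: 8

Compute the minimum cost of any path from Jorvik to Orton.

$12

Running Dijkstra from Jorvik:
Jorvik: 0
Neston: 2  (via Jorvik)
Marden: 4  (via Neston)
Arlen: 5  (via Jorvik)
Varne: 6  (via Jorvik)
Tarn: 6  (via Marden)
Ulver: 6  (via Neston)
Wendle: 9  (via Arlen)
Ravel: 10  (via Marden)
Kelso: 10  (via Ulver)
Brook: 11  (via Ulver)
Orton: 12  (via Ulver)
Shortest route: Jorvik → Neston → Ulver → Orton = $12.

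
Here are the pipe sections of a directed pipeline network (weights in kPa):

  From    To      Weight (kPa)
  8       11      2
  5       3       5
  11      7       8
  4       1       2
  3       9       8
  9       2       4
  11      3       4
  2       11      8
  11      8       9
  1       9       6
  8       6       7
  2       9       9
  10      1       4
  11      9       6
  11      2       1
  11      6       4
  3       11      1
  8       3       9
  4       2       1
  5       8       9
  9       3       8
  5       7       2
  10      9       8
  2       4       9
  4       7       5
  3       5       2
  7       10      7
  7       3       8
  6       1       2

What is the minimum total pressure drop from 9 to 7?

Running Dijkstra from 9:
9: 0
2: 4  (via 9)
3: 8  (via 9)
11: 9  (via 3)
5: 10  (via 3)
7: 12  (via 5)
Shortest route: 9 → 3 → 5 → 7 = 12 kPa.

12 kPa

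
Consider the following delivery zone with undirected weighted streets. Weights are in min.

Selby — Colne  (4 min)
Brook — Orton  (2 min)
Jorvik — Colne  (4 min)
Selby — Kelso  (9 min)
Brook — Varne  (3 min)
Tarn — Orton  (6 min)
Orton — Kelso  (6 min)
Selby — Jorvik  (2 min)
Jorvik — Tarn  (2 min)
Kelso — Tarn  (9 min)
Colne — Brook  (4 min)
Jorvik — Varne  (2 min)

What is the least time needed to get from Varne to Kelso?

Settle nodes by increasing distance from Varne:
Varne: 0
Jorvik: 2  (via Varne)
Brook: 3  (via Varne)
Tarn: 4  (via Jorvik)
Selby: 4  (via Jorvik)
Orton: 5  (via Brook)
Colne: 6  (via Jorvik)
Kelso: 11  (via Orton)
Shortest route: Varne → Brook → Orton → Kelso = 11 min.

11 min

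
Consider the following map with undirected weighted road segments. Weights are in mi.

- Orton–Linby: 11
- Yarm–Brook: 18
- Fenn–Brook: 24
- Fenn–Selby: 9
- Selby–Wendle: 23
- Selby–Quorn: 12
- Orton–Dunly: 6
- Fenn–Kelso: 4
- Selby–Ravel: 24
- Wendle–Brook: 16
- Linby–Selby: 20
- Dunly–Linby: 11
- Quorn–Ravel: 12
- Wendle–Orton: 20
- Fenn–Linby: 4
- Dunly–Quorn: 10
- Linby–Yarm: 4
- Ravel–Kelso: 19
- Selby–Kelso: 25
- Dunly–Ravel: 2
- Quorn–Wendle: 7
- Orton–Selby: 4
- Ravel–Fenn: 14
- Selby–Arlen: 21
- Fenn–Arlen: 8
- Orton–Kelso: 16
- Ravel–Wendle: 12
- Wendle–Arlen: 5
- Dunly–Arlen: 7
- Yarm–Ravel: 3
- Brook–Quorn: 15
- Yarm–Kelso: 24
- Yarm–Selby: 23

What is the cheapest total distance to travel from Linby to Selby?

Candidate routes:
Linby - Selby: 20 = 20
Linby - Fenn - Selby: 4+9 = 13
Linby - Orton - Selby: 11+4 = 15
Linby - Yarm - Ravel - Dunly - Orton - Selby: 4+3+2+6+4 = 19
The minimum is 13 mi via Linby - Fenn - Selby.

13 mi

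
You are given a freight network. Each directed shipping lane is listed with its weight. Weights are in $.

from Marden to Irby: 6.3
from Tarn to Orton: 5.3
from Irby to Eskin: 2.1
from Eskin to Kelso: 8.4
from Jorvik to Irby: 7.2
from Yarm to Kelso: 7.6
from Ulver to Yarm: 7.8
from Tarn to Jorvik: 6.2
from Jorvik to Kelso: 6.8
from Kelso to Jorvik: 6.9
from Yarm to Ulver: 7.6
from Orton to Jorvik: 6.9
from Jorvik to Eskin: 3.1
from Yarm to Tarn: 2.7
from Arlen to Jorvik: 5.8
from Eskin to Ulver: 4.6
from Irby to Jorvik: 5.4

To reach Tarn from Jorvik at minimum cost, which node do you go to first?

Eskin

Candidate routes:
Jorvik - Eskin - Ulver - Yarm - Tarn: 3.1+4.6+7.8+2.7 = 18.2
Jorvik - Irby - Eskin - Ulver - Yarm - Tarn: 7.2+2.1+4.6+7.8+2.7 = 24.4
Cheapest is Jorvik - Eskin - Ulver - Yarm - Tarn at $18.2.
So from Jorvik the first move is to Eskin.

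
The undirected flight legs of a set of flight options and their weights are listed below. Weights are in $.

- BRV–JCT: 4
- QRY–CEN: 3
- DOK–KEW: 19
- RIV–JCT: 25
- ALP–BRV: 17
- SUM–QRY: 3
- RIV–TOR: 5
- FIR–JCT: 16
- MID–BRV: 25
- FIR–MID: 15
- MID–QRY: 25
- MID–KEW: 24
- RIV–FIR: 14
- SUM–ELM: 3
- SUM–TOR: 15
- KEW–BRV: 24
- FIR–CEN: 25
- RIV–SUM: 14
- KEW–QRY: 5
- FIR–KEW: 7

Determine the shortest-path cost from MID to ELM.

Candidate routes:
MID → FIR → KEW → QRY → SUM → ELM: 15+7+5+3+3 = 33
MID → QRY → SUM → ELM: 25+3+3 = 31
MID → FIR → RIV → SUM → ELM: 15+14+14+3 = 46
MID → KEW → QRY → SUM → ELM: 24+5+3+3 = 35
Cheapest is MID → QRY → SUM → ELM at $31.

$31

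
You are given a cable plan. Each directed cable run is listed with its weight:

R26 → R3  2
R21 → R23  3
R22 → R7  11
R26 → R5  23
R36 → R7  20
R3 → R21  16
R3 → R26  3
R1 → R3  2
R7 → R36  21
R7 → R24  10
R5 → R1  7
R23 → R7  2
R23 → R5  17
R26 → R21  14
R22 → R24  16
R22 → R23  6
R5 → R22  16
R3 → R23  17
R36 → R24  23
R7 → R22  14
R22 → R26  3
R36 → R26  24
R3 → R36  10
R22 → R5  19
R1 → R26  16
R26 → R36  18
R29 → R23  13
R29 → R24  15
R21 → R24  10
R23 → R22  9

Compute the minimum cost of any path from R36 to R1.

54

Shortest distances from R36:
R36: 0
R7: 20  (via R36)
R24: 23  (via R36)
R26: 24  (via R36)
R3: 26  (via R26)
R22: 34  (via R7)
R21: 38  (via R26)
R23: 40  (via R22)
R5: 47  (via R26)
R1: 54  (via R5)
Shortest route: R36–R26–R5–R1 = 54.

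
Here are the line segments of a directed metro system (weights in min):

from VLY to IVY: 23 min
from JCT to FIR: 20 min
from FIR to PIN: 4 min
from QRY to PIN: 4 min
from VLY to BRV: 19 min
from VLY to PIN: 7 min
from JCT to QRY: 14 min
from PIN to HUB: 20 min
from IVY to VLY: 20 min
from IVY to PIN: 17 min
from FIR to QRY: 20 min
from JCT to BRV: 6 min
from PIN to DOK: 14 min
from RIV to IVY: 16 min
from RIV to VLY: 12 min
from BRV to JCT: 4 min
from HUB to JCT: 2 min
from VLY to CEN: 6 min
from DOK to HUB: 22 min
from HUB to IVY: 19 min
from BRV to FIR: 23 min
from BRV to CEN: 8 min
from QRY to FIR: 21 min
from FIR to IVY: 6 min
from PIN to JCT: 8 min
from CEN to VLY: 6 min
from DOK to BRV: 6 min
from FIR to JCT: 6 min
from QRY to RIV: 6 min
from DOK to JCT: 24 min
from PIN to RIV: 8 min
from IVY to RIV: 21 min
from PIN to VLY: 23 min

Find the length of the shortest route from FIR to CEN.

20 min

Candidate routes:
FIR → PIN → JCT → BRV → CEN: 4+8+6+8 = 26
FIR → JCT → BRV → CEN: 6+6+8 = 20
Cheapest is FIR → JCT → BRV → CEN at 20 min.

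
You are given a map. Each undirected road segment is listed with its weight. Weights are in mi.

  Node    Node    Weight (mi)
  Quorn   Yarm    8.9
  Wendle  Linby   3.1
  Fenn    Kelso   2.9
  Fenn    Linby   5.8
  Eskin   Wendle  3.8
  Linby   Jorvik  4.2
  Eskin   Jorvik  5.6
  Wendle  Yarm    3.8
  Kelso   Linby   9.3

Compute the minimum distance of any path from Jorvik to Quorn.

20 mi

Settle nodes by increasing distance from Jorvik:
Jorvik: 0
Linby: 4.2  (via Jorvik)
Eskin: 5.6  (via Jorvik)
Wendle: 7.3  (via Linby)
Fenn: 10  (via Linby)
Yarm: 11.1  (via Wendle)
Kelso: 12.9  (via Fenn)
Quorn: 20  (via Yarm)
Shortest route: Jorvik → Linby → Wendle → Yarm → Quorn = 20 mi.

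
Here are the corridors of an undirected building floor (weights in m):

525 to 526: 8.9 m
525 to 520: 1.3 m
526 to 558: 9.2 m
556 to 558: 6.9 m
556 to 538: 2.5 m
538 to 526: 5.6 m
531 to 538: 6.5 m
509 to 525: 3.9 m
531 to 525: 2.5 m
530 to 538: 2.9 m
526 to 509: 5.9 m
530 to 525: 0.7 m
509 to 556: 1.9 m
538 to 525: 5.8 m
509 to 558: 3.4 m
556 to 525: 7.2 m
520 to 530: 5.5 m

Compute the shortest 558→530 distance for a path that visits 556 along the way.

Best 558 to 556: 558 → 509 → 556 costing 5.3
Best 556 to 530: 556 → 538 → 530 costing 5.4
Total via 556: 5.3 + 5.4 = 10.7 m.

10.7 m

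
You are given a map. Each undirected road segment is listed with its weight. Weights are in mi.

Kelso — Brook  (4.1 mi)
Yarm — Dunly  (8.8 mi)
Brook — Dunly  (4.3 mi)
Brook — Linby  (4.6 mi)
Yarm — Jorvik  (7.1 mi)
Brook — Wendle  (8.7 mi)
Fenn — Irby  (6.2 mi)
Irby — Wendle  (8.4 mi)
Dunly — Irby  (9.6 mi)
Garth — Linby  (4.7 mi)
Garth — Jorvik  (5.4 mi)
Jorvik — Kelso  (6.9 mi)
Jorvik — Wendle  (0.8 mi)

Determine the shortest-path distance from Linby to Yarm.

17.2 mi

Candidate routes:
Linby–Brook–Dunly–Yarm: 4.6+4.3+8.8 = 17.7
Linby–Brook–Wendle–Jorvik–Yarm: 4.6+8.7+0.8+7.1 = 21.2
Linby–Brook–Kelso–Jorvik–Yarm: 4.6+4.1+6.9+7.1 = 22.7
Linby–Garth–Jorvik–Yarm: 4.7+5.4+7.1 = 17.2
Cheapest is Linby–Garth–Jorvik–Yarm at 17.2 mi.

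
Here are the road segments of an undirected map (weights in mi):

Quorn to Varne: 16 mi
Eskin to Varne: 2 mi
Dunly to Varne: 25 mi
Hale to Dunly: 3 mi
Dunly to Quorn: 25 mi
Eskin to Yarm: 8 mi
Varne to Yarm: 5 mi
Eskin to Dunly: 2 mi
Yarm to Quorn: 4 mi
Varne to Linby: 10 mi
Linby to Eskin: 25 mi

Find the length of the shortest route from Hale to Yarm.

12 mi

Running Dijkstra from Hale:
Hale: 0
Dunly: 3  (via Hale)
Eskin: 5  (via Dunly)
Varne: 7  (via Eskin)
Yarm: 12  (via Varne)
Shortest route: Hale → Dunly → Eskin → Varne → Yarm = 12 mi.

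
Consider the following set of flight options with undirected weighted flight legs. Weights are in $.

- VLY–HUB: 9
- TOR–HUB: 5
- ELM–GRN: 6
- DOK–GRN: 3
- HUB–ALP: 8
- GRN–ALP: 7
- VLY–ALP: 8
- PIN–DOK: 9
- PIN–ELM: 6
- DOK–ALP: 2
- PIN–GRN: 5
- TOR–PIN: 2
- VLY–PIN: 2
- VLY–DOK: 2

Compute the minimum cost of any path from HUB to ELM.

Compare a few routes:
HUB - TOR - PIN - ELM: 5+2+6 = 13
HUB - ALP - DOK - GRN - ELM: 8+2+3+6 = 19
HUB - VLY - PIN - ELM: 9+2+6 = 17
HUB - TOR - PIN - GRN - ELM: 5+2+5+6 = 18
Cheapest is HUB - TOR - PIN - ELM at $13.

$13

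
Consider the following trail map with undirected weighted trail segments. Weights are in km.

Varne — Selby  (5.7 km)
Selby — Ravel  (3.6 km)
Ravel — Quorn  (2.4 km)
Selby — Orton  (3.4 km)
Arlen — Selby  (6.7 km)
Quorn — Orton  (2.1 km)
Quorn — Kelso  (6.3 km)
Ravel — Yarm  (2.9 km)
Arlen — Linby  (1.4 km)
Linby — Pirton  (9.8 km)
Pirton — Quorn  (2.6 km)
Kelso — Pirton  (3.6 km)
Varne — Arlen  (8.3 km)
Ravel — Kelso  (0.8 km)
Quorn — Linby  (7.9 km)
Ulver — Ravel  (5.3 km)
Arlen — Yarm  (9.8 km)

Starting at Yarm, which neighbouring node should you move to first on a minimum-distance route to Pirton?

Ravel

Candidate routes:
Yarm → Ravel → Quorn → Pirton: 2.9+2.4+2.6 = 7.9
Yarm → Ravel → Selby → Orton → Quorn → Pirton: 2.9+3.6+3.4+2.1+2.6 = 14.6
Yarm → Ravel → Kelso → Pirton: 2.9+0.8+3.6 = 7.3
Yarm → Ravel → Kelso → Quorn → Pirton: 2.9+0.8+6.3+2.6 = 12.6
Cheapest is Yarm → Ravel → Kelso → Pirton at 7.3 km.
So from Yarm the first move is to Ravel.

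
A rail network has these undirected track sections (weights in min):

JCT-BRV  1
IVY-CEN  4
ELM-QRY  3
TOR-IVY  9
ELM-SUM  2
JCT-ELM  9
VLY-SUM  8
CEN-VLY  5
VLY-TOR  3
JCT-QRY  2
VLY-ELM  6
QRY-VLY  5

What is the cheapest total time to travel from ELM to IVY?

Enumerating some paths:
ELM–VLY–TOR–IVY: 6+3+9 = 18
ELM–SUM–VLY–CEN–IVY: 2+8+5+4 = 19
ELM–VLY–CEN–IVY: 6+5+4 = 15
ELM–QRY–VLY–CEN–IVY: 3+5+5+4 = 17
The minimum is 15 min via ELM–VLY–CEN–IVY.

15 min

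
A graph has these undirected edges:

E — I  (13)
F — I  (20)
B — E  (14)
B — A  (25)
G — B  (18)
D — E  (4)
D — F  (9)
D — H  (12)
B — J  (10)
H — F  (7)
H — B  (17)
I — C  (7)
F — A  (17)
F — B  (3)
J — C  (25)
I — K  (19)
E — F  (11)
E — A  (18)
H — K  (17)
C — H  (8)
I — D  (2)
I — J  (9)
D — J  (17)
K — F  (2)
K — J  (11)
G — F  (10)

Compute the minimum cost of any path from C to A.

31

Candidate routes:
C - H - F - A: 8+7+17 = 32
C - I - D - F - A: 7+2+9+17 = 35
C - I - D - E - A: 7+2+4+18 = 31
Cheapest is C - I - D - E - A at 31.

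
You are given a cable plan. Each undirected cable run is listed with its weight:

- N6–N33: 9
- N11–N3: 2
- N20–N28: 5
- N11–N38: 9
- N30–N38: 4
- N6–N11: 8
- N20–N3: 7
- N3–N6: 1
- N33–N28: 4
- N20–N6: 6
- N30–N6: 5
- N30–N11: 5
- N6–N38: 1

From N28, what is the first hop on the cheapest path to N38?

N20

Candidate routes:
N28 - N33 - N6 - N38: 4+9+1 = 14
N28 - N20 - N6 - N30 - N38: 5+6+5+4 = 20
N28 - N20 - N6 - N38: 5+6+1 = 12
N28 - N20 - N3 - N6 - N38: 5+7+1+1 = 14
The minimum is 12 via N28 - N20 - N6 - N38.
So from N28 the first move is to N20.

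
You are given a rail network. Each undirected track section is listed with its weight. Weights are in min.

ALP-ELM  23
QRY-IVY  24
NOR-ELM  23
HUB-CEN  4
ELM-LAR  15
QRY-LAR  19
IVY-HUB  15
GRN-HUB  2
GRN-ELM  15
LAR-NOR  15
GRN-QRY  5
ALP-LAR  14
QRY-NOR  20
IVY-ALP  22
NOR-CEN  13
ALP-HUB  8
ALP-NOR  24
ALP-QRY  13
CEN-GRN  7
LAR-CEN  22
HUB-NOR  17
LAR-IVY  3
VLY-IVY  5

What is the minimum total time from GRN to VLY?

Settle nodes by increasing distance from GRN:
GRN: 0
HUB: 2  (via GRN)
QRY: 5  (via GRN)
CEN: 6  (via HUB)
ALP: 10  (via HUB)
ELM: 15  (via GRN)
IVY: 17  (via HUB)
NOR: 19  (via HUB)
LAR: 20  (via IVY)
VLY: 22  (via IVY)
Shortest route: GRN–HUB–IVY–VLY = 22 min.

22 min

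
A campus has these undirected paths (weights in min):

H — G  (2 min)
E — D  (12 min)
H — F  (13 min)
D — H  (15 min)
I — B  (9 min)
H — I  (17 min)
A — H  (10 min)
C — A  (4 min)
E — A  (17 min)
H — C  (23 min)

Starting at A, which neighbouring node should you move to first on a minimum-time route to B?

Compare a few routes:
A - C - H - I - B: 4+23+17+9 = 53
A - H - I - B: 10+17+9 = 36
The minimum is 36 min via A - H - I - B.
So from A the first move is to H.

H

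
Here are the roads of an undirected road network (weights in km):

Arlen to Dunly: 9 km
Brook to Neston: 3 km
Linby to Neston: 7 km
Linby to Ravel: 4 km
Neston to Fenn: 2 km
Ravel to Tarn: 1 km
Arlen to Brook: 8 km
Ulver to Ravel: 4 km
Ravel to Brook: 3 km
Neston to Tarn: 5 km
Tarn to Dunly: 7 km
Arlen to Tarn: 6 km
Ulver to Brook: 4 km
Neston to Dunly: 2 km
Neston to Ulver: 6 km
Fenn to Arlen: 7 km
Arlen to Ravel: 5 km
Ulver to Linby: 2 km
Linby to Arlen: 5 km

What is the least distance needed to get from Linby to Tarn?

Shortest distances from Linby:
Linby: 0
Ulver: 2  (via Linby)
Ravel: 4  (via Linby)
Arlen: 5  (via Linby)
Tarn: 5  (via Ravel)
Shortest route: Linby–Ravel–Tarn = 5 km.

5 km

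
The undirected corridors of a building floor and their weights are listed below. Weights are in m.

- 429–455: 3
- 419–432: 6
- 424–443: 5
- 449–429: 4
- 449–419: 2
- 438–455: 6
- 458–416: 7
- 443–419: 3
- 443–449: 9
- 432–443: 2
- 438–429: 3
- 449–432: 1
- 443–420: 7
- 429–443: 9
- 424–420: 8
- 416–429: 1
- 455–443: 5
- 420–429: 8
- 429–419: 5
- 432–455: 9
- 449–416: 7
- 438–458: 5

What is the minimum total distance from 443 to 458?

Candidate routes:
443 → 432 → 449 → 429 → 416 → 458: 2+1+4+1+7 = 15
443 → 455 → 429 → 416 → 458: 5+3+1+7 = 16
Cheapest is 443 → 432 → 449 → 429 → 416 → 458 at 15 m.

15 m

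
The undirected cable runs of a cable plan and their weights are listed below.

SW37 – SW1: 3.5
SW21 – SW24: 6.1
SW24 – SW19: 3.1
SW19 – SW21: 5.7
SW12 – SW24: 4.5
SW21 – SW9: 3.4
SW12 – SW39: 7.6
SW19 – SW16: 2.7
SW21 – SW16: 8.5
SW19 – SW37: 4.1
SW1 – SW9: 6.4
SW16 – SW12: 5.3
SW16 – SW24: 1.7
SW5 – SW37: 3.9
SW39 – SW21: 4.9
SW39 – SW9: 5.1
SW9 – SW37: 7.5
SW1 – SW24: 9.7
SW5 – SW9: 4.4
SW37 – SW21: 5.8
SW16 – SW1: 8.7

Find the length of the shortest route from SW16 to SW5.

10.7

Candidate routes:
SW16 - SW24 - SW21 - SW9 - SW5: 1.7+6.1+3.4+4.4 = 15.6
SW16 - SW19 - SW37 - SW5: 2.7+4.1+3.9 = 10.7
SW16 - SW1 - SW37 - SW5: 8.7+3.5+3.9 = 16.1
SW16 - SW24 - SW19 - SW37 - SW5: 1.7+3.1+4.1+3.9 = 12.8
Cheapest is SW16 - SW19 - SW37 - SW5 at 10.7.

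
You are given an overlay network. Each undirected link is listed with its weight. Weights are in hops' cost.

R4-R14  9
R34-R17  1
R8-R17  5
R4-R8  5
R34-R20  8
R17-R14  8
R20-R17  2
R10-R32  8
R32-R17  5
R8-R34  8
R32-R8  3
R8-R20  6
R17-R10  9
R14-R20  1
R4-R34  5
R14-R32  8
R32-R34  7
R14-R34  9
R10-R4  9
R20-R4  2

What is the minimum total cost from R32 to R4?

8 hops' cost

Candidate routes:
R32 - R8 - R4: 3+5 = 8
R32 - R17 - R20 - R4: 5+2+2 = 9
The minimum is 8 hops' cost via R32 - R8 - R4.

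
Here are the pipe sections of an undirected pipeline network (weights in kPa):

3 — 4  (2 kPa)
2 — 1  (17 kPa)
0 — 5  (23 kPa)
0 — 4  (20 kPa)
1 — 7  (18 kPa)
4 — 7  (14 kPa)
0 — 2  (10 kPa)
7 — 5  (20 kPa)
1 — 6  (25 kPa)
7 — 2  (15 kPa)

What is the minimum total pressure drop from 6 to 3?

59 kPa

Compare a few routes:
6 → 1 → 7 → 4 → 3: 25+18+14+2 = 59
6 → 1 → 2 → 7 → 4 → 3: 25+17+15+14+2 = 73
The minimum is 59 kPa via 6 → 1 → 7 → 4 → 3.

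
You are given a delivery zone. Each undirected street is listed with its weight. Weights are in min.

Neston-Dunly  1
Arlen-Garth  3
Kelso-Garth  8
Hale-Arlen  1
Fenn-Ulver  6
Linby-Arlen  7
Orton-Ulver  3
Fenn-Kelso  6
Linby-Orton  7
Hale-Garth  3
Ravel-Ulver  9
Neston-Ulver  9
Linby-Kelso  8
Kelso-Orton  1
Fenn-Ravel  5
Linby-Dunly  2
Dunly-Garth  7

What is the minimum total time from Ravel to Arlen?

22 min

Enumerating some paths:
Ravel → Fenn → Kelso → Garth → Hale → Arlen: 5+6+8+3+1 = 23
Ravel → Fenn → Kelso → Garth → Arlen: 5+6+8+3 = 22
Cheapest is Ravel → Fenn → Kelso → Garth → Arlen at 22 min.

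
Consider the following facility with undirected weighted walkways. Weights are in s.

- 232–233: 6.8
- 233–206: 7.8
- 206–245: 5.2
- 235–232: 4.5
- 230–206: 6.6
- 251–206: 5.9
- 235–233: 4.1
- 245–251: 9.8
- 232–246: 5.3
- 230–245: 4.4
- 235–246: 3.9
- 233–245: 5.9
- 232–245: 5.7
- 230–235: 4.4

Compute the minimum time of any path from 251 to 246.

Shortest distances from 251:
251: 0
206: 5.9  (via 251)
245: 9.8  (via 251)
230: 12.5  (via 206)
233: 13.7  (via 206)
232: 15.5  (via 245)
235: 16.9  (via 230)
246: 20.8  (via 232)
Shortest route: 251–245–232–246 = 20.8 s.

20.8 s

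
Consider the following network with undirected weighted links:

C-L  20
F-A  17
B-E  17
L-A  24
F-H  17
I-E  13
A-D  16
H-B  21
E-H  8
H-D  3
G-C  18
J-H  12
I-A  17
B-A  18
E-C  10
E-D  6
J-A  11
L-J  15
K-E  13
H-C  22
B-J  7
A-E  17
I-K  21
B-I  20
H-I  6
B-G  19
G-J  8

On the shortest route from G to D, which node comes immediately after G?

Compare a few routes:
G → J → H → D: 8+12+3 = 23
G → C → E → D: 18+10+6 = 34
The minimum is 23 via G → J → H → D.
So from G the first move is to J.

J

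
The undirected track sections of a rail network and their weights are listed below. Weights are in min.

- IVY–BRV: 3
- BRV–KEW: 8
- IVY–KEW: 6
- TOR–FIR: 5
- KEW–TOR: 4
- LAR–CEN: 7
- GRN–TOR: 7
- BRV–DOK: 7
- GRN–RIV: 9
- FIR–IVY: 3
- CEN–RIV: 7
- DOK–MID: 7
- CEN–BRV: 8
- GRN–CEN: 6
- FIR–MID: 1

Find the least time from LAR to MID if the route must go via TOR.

26 min

Best LAR to TOR: LAR → CEN → GRN → TOR costing 20
Shortest TOR→MID: TOR → FIR → MID = 6
Total via TOR: 20 + 6 = 26 min.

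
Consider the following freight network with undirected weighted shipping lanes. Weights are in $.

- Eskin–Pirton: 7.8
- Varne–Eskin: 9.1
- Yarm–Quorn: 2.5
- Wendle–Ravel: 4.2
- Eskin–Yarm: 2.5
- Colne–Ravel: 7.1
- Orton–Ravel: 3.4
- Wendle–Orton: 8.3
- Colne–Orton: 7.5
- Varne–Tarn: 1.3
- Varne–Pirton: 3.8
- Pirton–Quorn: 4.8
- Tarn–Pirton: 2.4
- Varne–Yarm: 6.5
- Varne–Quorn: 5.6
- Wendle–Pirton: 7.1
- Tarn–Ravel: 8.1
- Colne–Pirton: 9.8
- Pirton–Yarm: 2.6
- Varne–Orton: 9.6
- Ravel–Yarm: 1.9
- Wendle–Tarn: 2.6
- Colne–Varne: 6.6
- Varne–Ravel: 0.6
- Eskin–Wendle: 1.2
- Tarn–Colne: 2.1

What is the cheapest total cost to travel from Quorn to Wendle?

$6.2

Settle nodes by increasing distance from Quorn:
Quorn: 0
Yarm: 2.5  (via Quorn)
Ravel: 4.4  (via Yarm)
Pirton: 4.8  (via Quorn)
Varne: 5  (via Ravel)
Eskin: 5  (via Yarm)
Wendle: 6.2  (via Eskin)
Shortest route: Quorn–Yarm–Eskin–Wendle = $6.2.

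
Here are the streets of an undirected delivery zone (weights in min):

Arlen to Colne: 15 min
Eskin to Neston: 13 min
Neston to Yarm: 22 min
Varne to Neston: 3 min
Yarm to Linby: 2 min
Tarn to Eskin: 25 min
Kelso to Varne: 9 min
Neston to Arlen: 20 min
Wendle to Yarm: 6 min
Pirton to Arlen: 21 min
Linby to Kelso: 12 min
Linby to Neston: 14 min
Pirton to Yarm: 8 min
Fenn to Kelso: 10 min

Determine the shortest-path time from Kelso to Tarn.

Candidate routes:
Kelso - Linby - Yarm - Neston - Eskin - Tarn: 12+2+22+13+25 = 74
Kelso - Varne - Neston - Eskin - Tarn: 9+3+13+25 = 50
Kelso - Linby - Neston - Eskin - Tarn: 12+14+13+25 = 64
The minimum is 50 min via Kelso - Varne - Neston - Eskin - Tarn.

50 min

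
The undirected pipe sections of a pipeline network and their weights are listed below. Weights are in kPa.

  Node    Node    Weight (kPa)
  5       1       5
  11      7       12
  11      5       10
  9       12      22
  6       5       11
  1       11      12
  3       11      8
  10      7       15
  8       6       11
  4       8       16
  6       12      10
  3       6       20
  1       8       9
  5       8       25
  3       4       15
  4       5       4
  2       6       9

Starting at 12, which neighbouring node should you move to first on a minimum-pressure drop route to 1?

6

Candidate routes:
12 - 6 - 5 - 11 - 1: 10+11+10+12 = 43
12 - 6 - 5 - 1: 10+11+5 = 26
12 - 6 - 8 - 4 - 5 - 1: 10+11+16+4+5 = 46
12 - 6 - 8 - 1: 10+11+9 = 30
Cheapest is 12 - 6 - 5 - 1 at 26 kPa.
So from 12 the first move is to 6.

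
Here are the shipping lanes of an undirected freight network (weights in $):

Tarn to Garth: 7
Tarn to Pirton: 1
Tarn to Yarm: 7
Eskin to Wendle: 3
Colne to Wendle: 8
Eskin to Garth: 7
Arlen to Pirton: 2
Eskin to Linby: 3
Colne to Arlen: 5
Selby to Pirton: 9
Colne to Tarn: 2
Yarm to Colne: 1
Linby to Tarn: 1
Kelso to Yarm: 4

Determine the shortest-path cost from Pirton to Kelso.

Shortest distances from Pirton:
Pirton: 0
Tarn: 1  (via Pirton)
Arlen: 2  (via Pirton)
Linby: 2  (via Tarn)
Colne: 3  (via Tarn)
Yarm: 4  (via Colne)
Eskin: 5  (via Linby)
Garth: 8  (via Tarn)
Kelso: 8  (via Yarm)
Shortest route: Pirton–Tarn–Colne–Yarm–Kelso = $8.

$8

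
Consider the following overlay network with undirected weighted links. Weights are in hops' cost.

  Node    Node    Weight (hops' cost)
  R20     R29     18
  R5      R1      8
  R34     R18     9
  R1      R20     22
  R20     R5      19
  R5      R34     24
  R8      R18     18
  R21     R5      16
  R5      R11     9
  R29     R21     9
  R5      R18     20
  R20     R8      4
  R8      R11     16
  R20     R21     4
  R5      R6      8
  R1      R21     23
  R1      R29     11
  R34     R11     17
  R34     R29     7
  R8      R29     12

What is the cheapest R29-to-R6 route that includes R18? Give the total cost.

44 hops' cost

Shortest R29→R18: R29 → R34 → R18 = 16
Shortest R18→R6: R18 → R5 → R6 = 28
Total via R18: 16 + 28 = 44 hops' cost.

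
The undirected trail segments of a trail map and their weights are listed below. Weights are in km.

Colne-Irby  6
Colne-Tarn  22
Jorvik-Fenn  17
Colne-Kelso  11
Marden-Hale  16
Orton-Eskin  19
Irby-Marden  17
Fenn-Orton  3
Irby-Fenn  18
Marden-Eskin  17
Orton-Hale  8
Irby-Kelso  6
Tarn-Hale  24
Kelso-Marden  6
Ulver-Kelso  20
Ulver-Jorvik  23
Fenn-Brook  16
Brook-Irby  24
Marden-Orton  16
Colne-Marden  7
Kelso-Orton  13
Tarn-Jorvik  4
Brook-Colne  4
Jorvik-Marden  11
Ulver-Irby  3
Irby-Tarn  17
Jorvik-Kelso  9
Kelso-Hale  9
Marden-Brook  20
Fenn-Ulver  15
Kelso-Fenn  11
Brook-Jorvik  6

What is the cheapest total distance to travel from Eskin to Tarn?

Running Dijkstra from Eskin:
Eskin: 0
Marden: 17  (via Eskin)
Orton: 19  (via Eskin)
Fenn: 22  (via Orton)
Kelso: 23  (via Marden)
Colne: 24  (via Marden)
Hale: 27  (via Orton)
Brook: 28  (via Colne)
Jorvik: 28  (via Marden)
Irby: 29  (via Kelso)
Ulver: 32  (via Irby)
Tarn: 32  (via Jorvik)
Shortest route: Eskin → Marden → Jorvik → Tarn = 32 km.

32 km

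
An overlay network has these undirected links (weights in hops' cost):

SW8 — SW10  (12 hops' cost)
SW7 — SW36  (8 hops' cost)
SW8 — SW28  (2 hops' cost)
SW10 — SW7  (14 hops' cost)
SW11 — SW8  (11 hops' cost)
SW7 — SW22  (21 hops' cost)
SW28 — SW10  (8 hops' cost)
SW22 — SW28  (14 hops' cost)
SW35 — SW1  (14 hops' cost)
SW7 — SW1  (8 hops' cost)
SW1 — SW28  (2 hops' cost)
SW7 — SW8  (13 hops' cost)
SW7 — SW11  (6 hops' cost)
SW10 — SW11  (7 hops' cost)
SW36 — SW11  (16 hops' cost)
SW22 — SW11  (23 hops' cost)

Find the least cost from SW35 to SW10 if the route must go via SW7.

35 hops' cost

Shortest SW35→SW7: SW35 → SW1 → SW7 = 22
Best SW7 to SW10: SW7 → SW11 → SW10 costing 13
Total via SW7: 22 + 13 = 35 hops' cost.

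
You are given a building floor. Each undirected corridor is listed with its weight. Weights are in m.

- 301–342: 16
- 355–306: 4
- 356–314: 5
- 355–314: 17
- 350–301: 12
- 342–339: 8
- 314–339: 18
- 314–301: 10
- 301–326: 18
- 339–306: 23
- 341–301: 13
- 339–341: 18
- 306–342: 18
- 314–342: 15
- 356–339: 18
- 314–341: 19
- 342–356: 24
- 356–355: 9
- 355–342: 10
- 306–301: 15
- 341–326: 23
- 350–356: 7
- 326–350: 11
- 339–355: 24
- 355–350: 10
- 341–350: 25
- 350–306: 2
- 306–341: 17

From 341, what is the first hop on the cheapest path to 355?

306

Enumerating some paths:
341 → 301 → 350 → 306 → 355: 13+12+2+4 = 31
341 → 306 → 350 → 355: 17+2+10 = 29
341 → 306 → 355: 17+4 = 21
Cheapest is 341 → 306 → 355 at 21 m.
So from 341 the first move is to 306.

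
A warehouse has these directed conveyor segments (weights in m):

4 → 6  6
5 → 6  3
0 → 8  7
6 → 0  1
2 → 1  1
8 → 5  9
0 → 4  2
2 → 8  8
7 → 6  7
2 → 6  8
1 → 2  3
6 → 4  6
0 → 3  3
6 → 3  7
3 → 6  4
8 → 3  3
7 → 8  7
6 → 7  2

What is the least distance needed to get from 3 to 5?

Shortest distances from 3:
3: 0
6: 4  (via 3)
0: 5  (via 6)
7: 6  (via 6)
4: 7  (via 0)
8: 12  (via 0)
5: 21  (via 8)
Shortest route: 3 → 6 → 0 → 8 → 5 = 21 m.

21 m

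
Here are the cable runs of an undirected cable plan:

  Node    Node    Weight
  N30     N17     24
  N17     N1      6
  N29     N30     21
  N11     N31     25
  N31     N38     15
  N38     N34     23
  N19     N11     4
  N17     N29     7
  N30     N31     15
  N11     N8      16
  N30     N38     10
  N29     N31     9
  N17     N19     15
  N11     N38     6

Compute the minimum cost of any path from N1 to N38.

31

Running Dijkstra from N1:
N1: 0
N17: 6  (via N1)
N29: 13  (via N17)
N19: 21  (via N17)
N31: 22  (via N29)
N11: 25  (via N19)
N30: 30  (via N17)
N38: 31  (via N11)
Shortest route: N1–N17–N19–N11–N38 = 31.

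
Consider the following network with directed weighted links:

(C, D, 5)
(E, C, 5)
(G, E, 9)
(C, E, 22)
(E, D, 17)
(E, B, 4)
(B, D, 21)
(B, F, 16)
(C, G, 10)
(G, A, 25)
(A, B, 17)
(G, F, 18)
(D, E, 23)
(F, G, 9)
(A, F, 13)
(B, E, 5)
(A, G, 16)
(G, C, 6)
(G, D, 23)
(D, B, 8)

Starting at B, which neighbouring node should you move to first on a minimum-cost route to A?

Compare a few routes:
B–E–C–G–A: 5+5+10+25 = 45
B–F–G–A: 16+9+25 = 50
The minimum is 45 via B–E–C–G–A.
So from B the first move is to E.

E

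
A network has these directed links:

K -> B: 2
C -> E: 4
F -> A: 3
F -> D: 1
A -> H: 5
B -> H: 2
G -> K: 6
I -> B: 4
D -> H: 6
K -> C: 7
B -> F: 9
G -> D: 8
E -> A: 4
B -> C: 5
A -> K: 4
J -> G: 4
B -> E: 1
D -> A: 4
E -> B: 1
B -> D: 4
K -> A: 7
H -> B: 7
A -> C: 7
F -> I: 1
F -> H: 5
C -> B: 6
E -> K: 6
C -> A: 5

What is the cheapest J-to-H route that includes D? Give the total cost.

18

Best J to D: J–G–D costing 12
Shortest D→H: D–H = 6
Total via D: 12 + 6 = 18.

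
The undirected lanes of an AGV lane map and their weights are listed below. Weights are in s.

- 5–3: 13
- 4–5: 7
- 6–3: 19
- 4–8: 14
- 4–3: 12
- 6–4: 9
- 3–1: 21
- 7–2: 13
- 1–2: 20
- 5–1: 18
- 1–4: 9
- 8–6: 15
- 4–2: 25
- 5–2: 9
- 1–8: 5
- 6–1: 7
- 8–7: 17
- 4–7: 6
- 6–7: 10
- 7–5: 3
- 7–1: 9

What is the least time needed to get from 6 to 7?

10 s

Candidate routes:
6 → 4 → 7: 9+6 = 15
6 → 7: 10 = 10
Cheapest is 6 → 7 at 10 s.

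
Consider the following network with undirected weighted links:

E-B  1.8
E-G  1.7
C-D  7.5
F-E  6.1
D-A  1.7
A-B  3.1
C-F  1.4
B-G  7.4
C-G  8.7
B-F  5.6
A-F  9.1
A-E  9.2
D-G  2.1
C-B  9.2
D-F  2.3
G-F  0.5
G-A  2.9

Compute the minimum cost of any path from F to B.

4

Enumerating some paths:
F–G–A–B: 0.5+2.9+3.1 = 6.5
F–B: 5.6 = 5.6
F–D–A–B: 2.3+1.7+3.1 = 7.1
F–G–E–B: 0.5+1.7+1.8 = 4
The minimum is 4 via F–G–E–B.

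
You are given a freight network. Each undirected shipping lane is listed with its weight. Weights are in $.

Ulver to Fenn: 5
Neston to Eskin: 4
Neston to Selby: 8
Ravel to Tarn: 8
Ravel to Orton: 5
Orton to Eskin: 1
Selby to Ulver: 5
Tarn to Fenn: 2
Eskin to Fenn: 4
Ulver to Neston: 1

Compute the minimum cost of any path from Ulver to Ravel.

$11

Settle nodes by increasing distance from Ulver:
Ulver: 0
Neston: 1  (via Ulver)
Fenn: 5  (via Ulver)
Eskin: 5  (via Neston)
Selby: 5  (via Ulver)
Orton: 6  (via Eskin)
Tarn: 7  (via Fenn)
Ravel: 11  (via Orton)
Shortest route: Ulver–Neston–Eskin–Orton–Ravel = $11.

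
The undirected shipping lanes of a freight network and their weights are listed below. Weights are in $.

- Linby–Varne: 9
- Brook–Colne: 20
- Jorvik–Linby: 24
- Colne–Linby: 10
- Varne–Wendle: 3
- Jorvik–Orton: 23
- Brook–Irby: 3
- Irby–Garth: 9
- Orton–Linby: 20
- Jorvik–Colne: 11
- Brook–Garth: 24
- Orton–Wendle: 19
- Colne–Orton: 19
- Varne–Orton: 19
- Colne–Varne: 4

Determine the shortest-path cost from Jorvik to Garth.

$43

Candidate routes:
Jorvik - Colne - Brook - Garth: 11+20+24 = 55
Jorvik - Colne - Brook - Irby - Garth: 11+20+3+9 = 43
The minimum is $43 via Jorvik - Colne - Brook - Irby - Garth.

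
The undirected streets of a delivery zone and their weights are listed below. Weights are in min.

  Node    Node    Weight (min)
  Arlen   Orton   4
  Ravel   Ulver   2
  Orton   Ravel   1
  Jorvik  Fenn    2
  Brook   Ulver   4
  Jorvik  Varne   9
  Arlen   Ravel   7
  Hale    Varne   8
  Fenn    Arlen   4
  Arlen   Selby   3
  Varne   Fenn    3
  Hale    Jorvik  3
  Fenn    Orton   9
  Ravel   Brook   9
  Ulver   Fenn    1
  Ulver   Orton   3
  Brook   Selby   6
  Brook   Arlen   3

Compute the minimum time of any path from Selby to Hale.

Enumerating some paths:
Selby → Brook → Ulver → Fenn → Jorvik → Hale: 6+4+1+2+3 = 16
Selby → Arlen → Fenn → Jorvik → Hale: 3+4+2+3 = 12
Selby → Arlen → Orton → Ulver → Fenn → Jorvik → Hale: 3+4+3+1+2+3 = 16
Selby → Arlen → Orton → Ravel → Ulver → Fenn → Jorvik → Hale: 3+4+1+2+1+2+3 = 16
The minimum is 12 min via Selby → Arlen → Fenn → Jorvik → Hale.

12 min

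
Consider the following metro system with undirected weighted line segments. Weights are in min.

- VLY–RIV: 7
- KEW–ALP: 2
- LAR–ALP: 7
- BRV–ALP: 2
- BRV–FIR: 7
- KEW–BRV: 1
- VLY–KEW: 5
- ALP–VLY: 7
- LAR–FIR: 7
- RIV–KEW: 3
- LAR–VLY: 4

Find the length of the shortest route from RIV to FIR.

Shortest distances from RIV:
RIV: 0
KEW: 3  (via RIV)
BRV: 4  (via KEW)
ALP: 5  (via KEW)
VLY: 7  (via RIV)
FIR: 11  (via BRV)
Shortest route: RIV → KEW → BRV → FIR = 11 min.

11 min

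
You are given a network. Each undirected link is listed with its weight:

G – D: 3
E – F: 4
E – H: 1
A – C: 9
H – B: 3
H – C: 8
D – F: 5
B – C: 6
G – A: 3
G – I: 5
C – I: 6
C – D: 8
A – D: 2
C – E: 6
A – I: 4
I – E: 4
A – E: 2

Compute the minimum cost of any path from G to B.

Candidate routes:
G - A - E - H - B: 3+2+1+3 = 9
G - D - A - E - H - B: 3+2+2+1+3 = 11
The minimum is 9 via G - A - E - H - B.

9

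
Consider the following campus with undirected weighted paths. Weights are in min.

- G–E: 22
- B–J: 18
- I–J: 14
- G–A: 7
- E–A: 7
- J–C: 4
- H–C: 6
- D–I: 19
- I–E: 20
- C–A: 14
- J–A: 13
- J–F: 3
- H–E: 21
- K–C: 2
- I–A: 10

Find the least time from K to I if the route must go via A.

26 min

Shortest K→A: K → C → A = 16
Best A to I: A → I costing 10
Total via A: 16 + 10 = 26 min.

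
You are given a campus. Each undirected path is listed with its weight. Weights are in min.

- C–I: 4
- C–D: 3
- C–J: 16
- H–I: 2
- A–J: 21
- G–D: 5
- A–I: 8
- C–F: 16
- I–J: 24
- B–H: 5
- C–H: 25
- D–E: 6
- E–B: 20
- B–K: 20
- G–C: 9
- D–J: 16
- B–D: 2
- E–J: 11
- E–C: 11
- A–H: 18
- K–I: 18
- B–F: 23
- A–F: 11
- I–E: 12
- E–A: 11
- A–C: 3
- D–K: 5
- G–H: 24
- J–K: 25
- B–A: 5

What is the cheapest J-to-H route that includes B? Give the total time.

Best J to B: J–D–B costing 18
Best B to H: B–H costing 5
Total via B: 18 + 5 = 23 min.

23 min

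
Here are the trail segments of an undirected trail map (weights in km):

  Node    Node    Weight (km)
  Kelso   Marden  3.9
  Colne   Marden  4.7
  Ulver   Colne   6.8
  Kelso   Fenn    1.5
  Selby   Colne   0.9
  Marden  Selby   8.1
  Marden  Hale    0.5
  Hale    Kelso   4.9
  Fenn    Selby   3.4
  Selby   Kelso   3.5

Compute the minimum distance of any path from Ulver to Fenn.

Settle nodes by increasing distance from Ulver:
Ulver: 0
Colne: 6.8  (via Ulver)
Selby: 7.7  (via Colne)
Fenn: 11.1  (via Selby)
Shortest route: Ulver–Colne–Selby–Fenn = 11.1 km.

11.1 km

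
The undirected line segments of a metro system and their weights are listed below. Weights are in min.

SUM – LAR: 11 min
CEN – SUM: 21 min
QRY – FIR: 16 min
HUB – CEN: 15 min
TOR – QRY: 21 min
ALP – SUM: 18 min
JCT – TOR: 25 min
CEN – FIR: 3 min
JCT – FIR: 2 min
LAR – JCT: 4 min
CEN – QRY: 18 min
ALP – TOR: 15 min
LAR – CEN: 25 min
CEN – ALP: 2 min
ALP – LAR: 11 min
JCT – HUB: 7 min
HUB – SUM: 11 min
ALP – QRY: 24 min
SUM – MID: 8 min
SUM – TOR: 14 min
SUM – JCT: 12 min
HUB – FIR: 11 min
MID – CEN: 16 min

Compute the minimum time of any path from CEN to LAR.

Candidate routes:
CEN–FIR–JCT–LAR: 3+2+4 = 9
CEN–ALP–LAR: 2+11 = 13
Cheapest is CEN–FIR–JCT–LAR at 9 min.

9 min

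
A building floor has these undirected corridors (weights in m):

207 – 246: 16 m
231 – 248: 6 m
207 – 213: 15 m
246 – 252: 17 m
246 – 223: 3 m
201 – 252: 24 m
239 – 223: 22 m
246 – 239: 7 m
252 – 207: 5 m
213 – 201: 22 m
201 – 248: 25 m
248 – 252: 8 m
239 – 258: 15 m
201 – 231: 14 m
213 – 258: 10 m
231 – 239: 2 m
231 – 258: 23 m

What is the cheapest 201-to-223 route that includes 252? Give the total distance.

Best 201 to 252: 201–252 costing 24
Best 252 to 223: 252–246–223 costing 20
Total via 252: 24 + 20 = 44 m.

44 m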